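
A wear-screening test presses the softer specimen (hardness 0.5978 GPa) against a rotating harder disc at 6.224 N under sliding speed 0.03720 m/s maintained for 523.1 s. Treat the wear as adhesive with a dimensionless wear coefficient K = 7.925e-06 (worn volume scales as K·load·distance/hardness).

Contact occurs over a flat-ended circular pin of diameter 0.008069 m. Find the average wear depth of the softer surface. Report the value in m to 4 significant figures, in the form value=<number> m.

value=3.140e-08 m

Intermediate values are printed rounded, and each operation holds exact precision; a single final rounding to four significant digits.
Path length L = v·t = 0.03720 m/s × 523.1 s = 19.46 m.
Hardness H = 0.5978 GPa = 5.978e+08 Pa.
Contact area A = π·d²/4 = π·(0.008069 m)²/4 = 5.114e-05 m².
SI base units throughout: W = 6.224 N, H = 5.978e+08 Pa, K = 7.925e-06.
The Archard volume V = K·W·L/H = 7.925e-06 · 6.224 · 19.46 / 5.978e+08 = 1.606e-12 m³.
Mean depth h = V/A = 1.606e-12 / 5.114e-05 = 3.140e-08 m.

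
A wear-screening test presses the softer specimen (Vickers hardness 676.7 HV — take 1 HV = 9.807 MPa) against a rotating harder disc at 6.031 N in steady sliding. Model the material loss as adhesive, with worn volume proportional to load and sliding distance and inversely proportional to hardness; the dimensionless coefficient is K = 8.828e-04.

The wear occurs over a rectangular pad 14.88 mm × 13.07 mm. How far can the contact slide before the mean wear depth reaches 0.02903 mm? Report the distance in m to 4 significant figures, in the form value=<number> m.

The computation holds full float precision. Shown intermediates are rounded. Rounded just once to four significant digits.
Hardness H = 676.7 HV × 9.807 MPa/HV = 6636 MPa = 6.636e+09 Pa.
Pad sides 14.88 mm × 13.07 mm = 0.01488 m × 0.01307 m. Contact area A = 0.01488 m × 0.01307 m = 1.945e-04 m².
Depth limit h_lim = 0.02903 mm = 2.903e-05 m.
In SI base units: W = 6.031 N, H = 6.636e+09 Pa, K = 8.828e-04.
Wearable volume V_lim = h_lim·A = 2.903e-05 · 1.945e-04 = 5.646e-09 m³.
Life L = V_lim·H/(K·W) = 5.646e-09 · 6.636e+09 / (8.828e-04 · 6.031) = 7037 m.

value=7037 m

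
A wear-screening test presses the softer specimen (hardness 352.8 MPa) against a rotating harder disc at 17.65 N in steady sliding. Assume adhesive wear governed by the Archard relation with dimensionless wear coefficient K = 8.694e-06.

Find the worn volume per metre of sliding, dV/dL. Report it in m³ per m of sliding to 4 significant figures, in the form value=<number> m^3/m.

value=4.349e-13 m^3/m

Each operation maintains exact precision — intermediates are shown rounded; one final rounding, at four significant digits.
Convert: Hardness H = 352.8 MPa = 3.528e+08 Pa.
Working in SI base units: W = 17.65 N, H = 3.528e+08 Pa, K = 8.694e-06.
Rate of wear dV/dL = K·W/H — distance-free: 8.694e-06 · 17.65 / 3.528e+08 = 4.349e-13 m³/m.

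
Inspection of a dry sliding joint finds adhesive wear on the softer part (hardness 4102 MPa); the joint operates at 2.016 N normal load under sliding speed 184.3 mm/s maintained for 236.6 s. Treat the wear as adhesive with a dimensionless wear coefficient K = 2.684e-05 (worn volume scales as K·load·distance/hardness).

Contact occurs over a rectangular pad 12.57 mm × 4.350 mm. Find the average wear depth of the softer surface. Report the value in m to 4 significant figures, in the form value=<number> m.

value=1.052e-08 m

Every step maintains full precision, and intermediates are shown rounded. Rounded once at the end to four significant figures.
Convert: Sliding speed v = 184.3 mm/s = 0.1843 m/s. Path length L = v·t = 0.1843 m/s × 236.6 s = 43.61 m.
Convert: Hardness H = 4102 MPa = 4.102e+09 Pa.
Convert: Pad sides 12.57 mm × 4.350 mm = 0.01257 m × 0.004350 m. Contact area A = 0.01257 m × 0.004350 m = 5.468e-05 m².
As SI base values: W = 2.016 N, H = 4.102e+09 Pa, K = 2.684e-05.
Volume removed: V = K·W·L/H = 2.684e-05 · 2.016 · 43.61 / 4.102e+09 = 5.752e-13 m³.
Mean wear depth h = V/A = 5.752e-13 / 5.468e-05 = 1.052e-08 m.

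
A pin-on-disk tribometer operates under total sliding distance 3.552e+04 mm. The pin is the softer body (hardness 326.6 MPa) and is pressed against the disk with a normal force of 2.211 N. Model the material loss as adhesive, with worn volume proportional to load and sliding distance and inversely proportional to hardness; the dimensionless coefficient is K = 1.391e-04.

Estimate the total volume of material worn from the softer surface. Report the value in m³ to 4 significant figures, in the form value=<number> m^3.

All working math carries full precision — quoted intermediates are rounded — one final rounding, at four significant digits.
Distance L = 3.552e+04 mm = 35.52 m.
Hardness H = 326.6 MPa = 3.266e+08 Pa.
Collected in SI base units: W = 2.211 N, H = 3.266e+08 Pa, K = 1.391e-04.
Volume removed: V = K·W·L/H = 1.391e-04 · 2.211 · 35.52 / 3.266e+08 = 3.345e-11 m³.

value=3.345e-11 m^3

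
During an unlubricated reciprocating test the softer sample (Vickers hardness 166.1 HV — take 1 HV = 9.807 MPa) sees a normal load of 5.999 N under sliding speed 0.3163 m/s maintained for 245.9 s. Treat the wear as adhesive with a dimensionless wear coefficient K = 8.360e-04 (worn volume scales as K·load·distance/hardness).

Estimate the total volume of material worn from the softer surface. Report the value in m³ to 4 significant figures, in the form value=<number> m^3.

value=2.395e-10 m^3

Every step keeps full float precision — shown intermediates are rounded; a lone final rounding: 4 significant figures.
Convert: The distance L = v·t = 0.3163 m/s × 245.9 s = 77.78 m.
Convert: Hardness H = 166.1 HV × 9.807 MPa/HV = 1629 MPa = 1.629e+09 Pa.
Expressed in SI base units: W = 5.999 N, H = 1.629e+09 Pa, K = 8.360e-04.
Wear volume V = K·W·L/H = 8.360e-04 · 5.999 · 77.78 / 1.629e+09 = 2.395e-10 m³.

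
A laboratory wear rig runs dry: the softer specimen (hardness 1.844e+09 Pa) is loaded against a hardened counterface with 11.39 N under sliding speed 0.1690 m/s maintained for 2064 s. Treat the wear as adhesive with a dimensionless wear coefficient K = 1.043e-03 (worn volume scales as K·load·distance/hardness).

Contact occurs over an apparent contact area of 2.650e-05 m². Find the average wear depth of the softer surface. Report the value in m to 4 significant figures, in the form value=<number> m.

value=8.480e-05 m

Intermediate values are displayed rounded — all working math keeps full float precision, and rounded just once: four significant digits.
Convert: Distance L = v·t = 0.1690 m/s × 2064 s = 348.8 m.
In SI base units: W = 11.39 N, H = 1.844e+09 Pa, K = 1.043e-03.
Apply Archard: V = K·W·L/H = 1.043e-03 · 11.39 · 348.8 / 1.844e+09 = 2.247e-09 m³.
Average depth h = V/A = 2.247e-09 / 2.650e-05 = 8.480e-05 m.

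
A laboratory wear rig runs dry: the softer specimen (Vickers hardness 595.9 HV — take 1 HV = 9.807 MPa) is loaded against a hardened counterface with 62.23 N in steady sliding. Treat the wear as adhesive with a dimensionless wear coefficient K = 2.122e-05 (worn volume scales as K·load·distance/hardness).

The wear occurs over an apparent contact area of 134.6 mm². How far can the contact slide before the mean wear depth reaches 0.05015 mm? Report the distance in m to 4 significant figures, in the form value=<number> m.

value=2.987e+04 m

Intermediate values are displayed rounded, and every step runs at exact precision. Rounded just once, at 4 significant figures.
Hardness H = 595.9 HV × 9.807 MPa/HV = 5844 MPa = 5.844e+09 Pa.
Contact area A = 134.6 mm² = 1.346e-04 m².
Depth limit h_lim = 0.05015 mm = 5.015e-05 m.
Restated in SI base units: W = 62.23 N, H = 5.844e+09 Pa, K = 2.122e-05.
Volume at the limit: V_lim = h_lim·A = 5.015e-05 · 1.346e-04 = 6.750e-09 m³.
Sliding life L = V_lim·H/(K·W) = 6.750e-09 · 5.844e+09 / (2.122e-05 · 62.23) = 2.987e+04 m.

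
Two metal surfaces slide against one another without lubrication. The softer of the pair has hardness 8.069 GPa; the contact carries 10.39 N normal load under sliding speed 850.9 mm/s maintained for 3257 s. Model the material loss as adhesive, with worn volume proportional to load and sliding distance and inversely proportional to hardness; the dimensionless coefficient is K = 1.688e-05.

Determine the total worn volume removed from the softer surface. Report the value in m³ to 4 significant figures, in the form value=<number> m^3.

value=6.024e-11 m^3

The computation runs at full precision — intermediates are shown rounded. Rounded once at the end, at four significant digits.
Convert: Sliding speed v = 850.9 mm/s = 0.8509 m/s. Distance L = v·t = 0.8509 m/s × 3257 s = 2771 m.
Convert: Hardness H = 8.069 GPa = 8.069e+09 Pa.
Restated in SI base units: W = 10.39 N, H = 8.069e+09 Pa, K = 1.688e-05.
Archard relation: V = K·W·L/H = 1.688e-05 · 10.39 · 2771 / 8.069e+09 = 6.024e-11 m³.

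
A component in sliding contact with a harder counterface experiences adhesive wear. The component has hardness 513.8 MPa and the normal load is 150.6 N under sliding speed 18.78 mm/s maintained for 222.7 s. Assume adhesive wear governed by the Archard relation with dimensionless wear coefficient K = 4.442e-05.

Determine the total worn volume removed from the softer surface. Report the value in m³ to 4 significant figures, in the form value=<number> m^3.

value=5.445e-11 m^3

All arithmetic keeps full precision; intermediates are printed rounded — a lone final rounding: 4 significant digits.
Convert: Sliding speed v = 18.78 mm/s = 0.01878 m/s. Path length L = v·t = 0.01878 m/s × 222.7 s = 4.182 m.
Convert: Hardness H = 513.8 MPa = 5.138e+08 Pa.
Working in SI base units: W = 150.6 N, H = 5.138e+08 Pa, K = 4.442e-05.
Archard relation: V = K·W·L/H = 4.442e-05 · 150.6 · 4.182 / 5.138e+08 = 5.445e-11 m³.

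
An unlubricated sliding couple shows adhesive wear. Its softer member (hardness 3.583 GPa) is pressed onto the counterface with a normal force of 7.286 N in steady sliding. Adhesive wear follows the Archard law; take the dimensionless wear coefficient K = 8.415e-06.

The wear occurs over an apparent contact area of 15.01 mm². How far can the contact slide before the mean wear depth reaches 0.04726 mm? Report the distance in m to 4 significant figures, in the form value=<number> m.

Intermediate values appear rounded; the algebra keeps full precision — rounded once at the end: 4 significant figures.
Convert: Hardness H = 3.583 GPa = 3.583e+09 Pa.
Convert: Contact area A = 15.01 mm² = 1.501e-05 m².
Convert: Depth limit h_lim = 0.04726 mm = 4.726e-05 m.
Expressed in SI base units: W = 7.286 N, H = 3.583e+09 Pa, K = 8.415e-06.
Volume at the limit: V_lim = h_lim·A = 4.726e-05 · 1.501e-05 = 7.094e-10 m³.
Thus life L = V_lim·H/(K·W) = 7.094e-10 · 3.583e+09 / (8.415e-06 · 7.286) = 4.146e+04 m.

value=4.146e+04 m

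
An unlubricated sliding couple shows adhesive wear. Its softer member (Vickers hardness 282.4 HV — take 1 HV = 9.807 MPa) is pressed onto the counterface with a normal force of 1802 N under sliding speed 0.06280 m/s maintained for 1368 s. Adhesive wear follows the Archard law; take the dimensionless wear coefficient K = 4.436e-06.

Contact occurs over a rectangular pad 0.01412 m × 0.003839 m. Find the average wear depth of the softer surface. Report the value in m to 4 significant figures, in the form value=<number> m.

Intermediates are displayed rounded. All working math maintains exact precision; rounded just once, at four significant figures.
Path length L = v·t = 0.06280 m/s × 1368 s = 85.91 m.
Hardness H = 282.4 HV × 9.807 MPa/HV = 2769 MPa = 2.769e+09 Pa.
Contact area A = 0.01412 m × 0.003839 m = 5.421e-05 m².
In SI base units: W = 1802 N, H = 2.769e+09 Pa, K = 4.436e-06.
Archard volume V = K·W·L/H = 4.436e-06 · 1802 · 85.91 / 2.769e+09 = 2.480e-10 m³.
Depth of wear h = V/A = 2.480e-10 / 5.421e-05 = 4.574e-06 m.

value=4.574e-06 m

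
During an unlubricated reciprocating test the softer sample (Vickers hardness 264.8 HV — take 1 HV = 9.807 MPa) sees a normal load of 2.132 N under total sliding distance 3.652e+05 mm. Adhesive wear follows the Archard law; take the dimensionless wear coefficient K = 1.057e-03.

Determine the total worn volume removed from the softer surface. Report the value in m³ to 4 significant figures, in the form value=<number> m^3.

value=3.169e-10 m^3

Displayed values are rounded. Each operation carries full float precision — one last rounding, at four significant figures.
Total distance L = 3.652e+05 mm = 365.2 m.
Hardness H = 264.8 HV × 9.807 MPa/HV = 2597 MPa = 2.597e+09 Pa.
Restated in SI base units: W = 2.132 N, H = 2.597e+09 Pa, K = 1.057e-03.
Archard relation: V = K·W·L/H = 1.057e-03 · 2.132 · 365.2 / 2.597e+09 = 3.169e-10 m³.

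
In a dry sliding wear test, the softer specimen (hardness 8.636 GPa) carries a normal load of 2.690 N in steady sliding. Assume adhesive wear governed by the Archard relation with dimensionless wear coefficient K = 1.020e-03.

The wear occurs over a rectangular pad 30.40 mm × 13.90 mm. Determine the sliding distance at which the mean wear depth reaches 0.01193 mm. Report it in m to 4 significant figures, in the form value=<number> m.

Intermediates are printed rounded — the algebra maintains full precision — a single final rounding, at 4 significant digits.
Convert: Hardness H = 8.636 GPa = 8.636e+09 Pa.
Convert: Pad sides 30.40 mm × 13.90 mm = 0.03040 m × 0.01390 m. Contact area A = 0.03040 m × 0.01390 m = 4.226e-04 m².
Convert: Depth limit h_lim = 0.01193 mm = 1.193e-05 m.
In SI base units: W = 2.690 N, H = 8.636e+09 Pa, K = 1.020e-03.
Wearable volume V_lim = h_lim·A = 1.193e-05 · 4.226e-04 = 5.041e-09 m³.
Inverting, life L = V_lim·H/(K·W) = 5.041e-09 · 8.636e+09 / (1.020e-03 · 2.690) = 1.587e+04 m.

value=1.587e+04 m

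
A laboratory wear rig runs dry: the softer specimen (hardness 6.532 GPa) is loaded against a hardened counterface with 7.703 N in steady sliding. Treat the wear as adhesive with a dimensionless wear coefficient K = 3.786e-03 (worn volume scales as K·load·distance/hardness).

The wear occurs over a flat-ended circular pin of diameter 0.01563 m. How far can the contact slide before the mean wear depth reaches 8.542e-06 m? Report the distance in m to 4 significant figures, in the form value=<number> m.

value=367.1 m

The intermediates are displayed rounded. The computation keeps full float precision; rounded just once: 4 significant figures.
Convert: Hardness H = 6.532 GPa = 6.532e+09 Pa.
Convert: Contact area A = π·d²/4 = π·(0.01563 m)²/4 = 1.919e-04 m².
SI base units throughout: W = 7.703 N, H = 6.532e+09 Pa, K = 3.786e-03.
Allowed volume V_lim = h_lim·A = 8.542e-06 · 1.919e-04 = 1.639e-09 m³.
So the life L = V_lim·H/(K·W) = 1.639e-09 · 6.532e+09 / (3.786e-03 · 7.703) = 367.1 m.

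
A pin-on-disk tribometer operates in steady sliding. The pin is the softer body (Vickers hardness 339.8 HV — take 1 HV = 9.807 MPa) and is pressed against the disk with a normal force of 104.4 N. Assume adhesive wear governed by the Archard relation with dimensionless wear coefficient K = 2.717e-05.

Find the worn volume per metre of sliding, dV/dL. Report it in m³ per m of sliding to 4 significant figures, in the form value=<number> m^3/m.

value=8.512e-13 m^3/m

Shown intermediates are rounded; the algebra runs at full precision — one last rounding, at four significant digits.
Hardness H = 339.8 HV × 9.807 MPa/HV = 3332 MPa = 3.332e+09 Pa.
Expressed in SI base units: W = 104.4 N, H = 3.332e+09 Pa, K = 2.717e-05.
Sliding wear rate dV/dL = K·W/H (no L dependence): 2.717e-05 · 104.4 / 3.332e+09 = 8.512e-13 m³/m.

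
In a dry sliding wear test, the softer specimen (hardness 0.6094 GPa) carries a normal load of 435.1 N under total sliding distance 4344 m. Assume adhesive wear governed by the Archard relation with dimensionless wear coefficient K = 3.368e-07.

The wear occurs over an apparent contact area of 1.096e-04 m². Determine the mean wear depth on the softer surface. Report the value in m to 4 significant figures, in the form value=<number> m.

All arithmetic maintains exact precision. Shown intermediates are rounded; one final rounding: 4 significant figures.
Convert: Hardness H = 0.6094 GPa = 6.094e+08 Pa.
Working in SI base units: W = 435.1 N, H = 6.094e+08 Pa, K = 3.368e-07.
Archard relation: V = K·W·L/H = 3.368e-07 · 435.1 · 4344 / 6.094e+08 = 1.045e-09 m³.
Depth h = V/A = 1.045e-09 / 1.096e-04 = 9.531e-06 m.

value=9.531e-06 m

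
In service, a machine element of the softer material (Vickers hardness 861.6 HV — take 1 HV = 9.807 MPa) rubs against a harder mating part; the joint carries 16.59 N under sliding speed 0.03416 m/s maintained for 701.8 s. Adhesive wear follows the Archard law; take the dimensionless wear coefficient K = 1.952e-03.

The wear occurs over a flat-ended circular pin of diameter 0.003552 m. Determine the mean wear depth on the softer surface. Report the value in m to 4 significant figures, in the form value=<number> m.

Intermediates are shown rounded; each operation maintains exact precision; a single final rounding: 4 significant figures.
Convert: Total distance L = v·t = 0.03416 m/s × 701.8 s = 23.97 m.
Convert: Hardness H = 861.6 HV × 9.807 MPa/HV = 8450 MPa = 8.450e+09 Pa.
Convert: Contact area A = π·d²/4 = π·(0.003552 m)²/4 = 9.909e-06 m².
In SI base units: W = 16.59 N, H = 8.450e+09 Pa, K = 1.952e-03.
Archard volume V = K·W·L/H = 1.952e-03 · 16.59 · 23.97 / 8.450e+09 = 9.188e-11 m³.
Depth of wear h = V/A = 9.188e-11 / 9.909e-06 = 9.272e-06 m.

value=9.272e-06 m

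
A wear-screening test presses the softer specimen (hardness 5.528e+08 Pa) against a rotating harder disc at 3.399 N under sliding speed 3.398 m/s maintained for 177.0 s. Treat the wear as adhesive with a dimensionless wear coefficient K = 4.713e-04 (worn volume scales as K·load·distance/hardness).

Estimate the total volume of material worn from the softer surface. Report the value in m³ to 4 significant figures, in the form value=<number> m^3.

Intermediate values appear rounded; each operation keeps exact precision; rounded once at the end: 4 significant figures.
Path length L = v·t = 3.398 m/s × 177.0 s = 601.4 m.
Restated in SI base units: W = 3.399 N, H = 5.528e+08 Pa, K = 4.713e-04.
Volume removed: V = K·W·L/H = 4.713e-04 · 3.399 · 601.4 / 5.528e+08 = 1.743e-09 m³.

value=1.743e-09 m^3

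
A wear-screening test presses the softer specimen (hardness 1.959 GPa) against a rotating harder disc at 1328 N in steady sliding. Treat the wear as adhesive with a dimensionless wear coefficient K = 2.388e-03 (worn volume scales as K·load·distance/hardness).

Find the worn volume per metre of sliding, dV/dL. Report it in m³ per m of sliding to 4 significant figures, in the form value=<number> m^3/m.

value=1.619e-09 m^3/m

The computation carries full precision; quoted intermediates are rounded; one last rounding, at 4 significant figures.
Hardness H = 1.959 GPa = 1.959e+09 Pa.
Restated in SI base units: W = 1328 N, H = 1.959e+09 Pa, K = 2.388e-03.
The wear rate dV/dL = K·W/H, per unit distance: 2.388e-03 · 1328 / 1.959e+09 = 1.619e-09 m³/m.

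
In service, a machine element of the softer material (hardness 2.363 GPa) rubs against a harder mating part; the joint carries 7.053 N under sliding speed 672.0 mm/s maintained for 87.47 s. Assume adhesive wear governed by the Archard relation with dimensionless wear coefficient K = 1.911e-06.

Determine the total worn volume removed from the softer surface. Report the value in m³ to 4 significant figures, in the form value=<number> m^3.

The intermediates appear rounded — all arithmetic carries exact precision, and one final rounding: 4 significant figures.
Convert: Sliding speed v = 672.0 mm/s = 0.6720 m/s. Distance covered L = v·t = 0.6720 m/s × 87.47 s = 58.78 m.
Convert: Hardness H = 2.363 GPa = 2.363e+09 Pa.
SI base units throughout: W = 7.053 N, H = 2.363e+09 Pa, K = 1.911e-06.
Archard relation: V = K·W·L/H = 1.911e-06 · 7.053 · 58.78 / 2.363e+09 = 3.353e-13 m³.

value=3.353e-13 m^3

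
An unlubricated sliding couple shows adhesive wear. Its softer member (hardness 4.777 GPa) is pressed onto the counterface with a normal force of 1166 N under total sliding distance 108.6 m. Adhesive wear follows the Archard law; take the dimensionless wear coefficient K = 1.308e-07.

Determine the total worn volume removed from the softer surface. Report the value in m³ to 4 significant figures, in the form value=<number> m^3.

value=3.467e-12 m^3

Each operation holds exact precision, and intermediates are displayed rounded; a lone final rounding to 4 significant digits.
Convert: Hardness H = 4.777 GPa = 4.777e+09 Pa.
As SI base values: W = 1166 N, H = 4.777e+09 Pa, K = 1.308e-07.
Volume removed: V = K·W·L/H = 1.308e-07 · 1166 · 108.6 / 4.777e+09 = 3.467e-12 m³.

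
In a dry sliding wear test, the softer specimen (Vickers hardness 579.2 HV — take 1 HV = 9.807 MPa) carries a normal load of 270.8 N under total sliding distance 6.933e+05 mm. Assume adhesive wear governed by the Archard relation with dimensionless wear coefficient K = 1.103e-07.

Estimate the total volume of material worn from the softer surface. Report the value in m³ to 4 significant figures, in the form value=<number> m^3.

All arithmetic maintains exact precision — displayed values are rounded; one last rounding to 4 significant figures.
The distance L = 6.933e+05 mm = 693.3 m.
Hardness H = 579.2 HV × 9.807 MPa/HV = 5680 MPa = 5.680e+09 Pa.
As SI base values: W = 270.8 N, H = 5.680e+09 Pa, K = 1.103e-07.
Worn volume V = K·W·L/H = 1.103e-07 · 270.8 · 693.3 / 5.680e+09 = 3.646e-12 m³.

value=3.646e-12 m^3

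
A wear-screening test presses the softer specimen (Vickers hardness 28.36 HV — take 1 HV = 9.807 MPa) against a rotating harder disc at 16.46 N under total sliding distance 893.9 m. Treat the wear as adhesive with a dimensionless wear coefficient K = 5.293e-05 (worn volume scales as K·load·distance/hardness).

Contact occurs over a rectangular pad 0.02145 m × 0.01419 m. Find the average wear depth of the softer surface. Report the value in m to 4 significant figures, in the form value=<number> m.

Intermediates are displayed rounded; the algebra carries full precision — rounded once at the end, at four significant digits.
Convert: Hardness H = 28.36 HV × 9.807 MPa/HV = 278.1 MPa = 2.781e+08 Pa.
Convert: Contact area A = 0.02145 m × 0.01419 m = 3.044e-04 m².
In SI base units: W = 16.46 N, H = 2.781e+08 Pa, K = 5.293e-05.
Apply Archard: V = K·W·L/H = 5.293e-05 · 16.46 · 893.9 / 2.781e+08 = 2.800e-09 m³.
Mean depth h = V/A = 2.800e-09 / 3.044e-04 = 9.200e-06 m.

value=9.200e-06 m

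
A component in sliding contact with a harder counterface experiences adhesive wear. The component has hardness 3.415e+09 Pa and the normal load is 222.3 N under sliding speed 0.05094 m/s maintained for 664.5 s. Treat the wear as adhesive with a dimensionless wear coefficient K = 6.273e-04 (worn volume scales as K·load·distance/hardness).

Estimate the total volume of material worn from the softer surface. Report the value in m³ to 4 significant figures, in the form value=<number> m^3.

The intermediates appear rounded. All working math runs at exact precision, and one final rounding to four significant digits.
Convert: Path length L = v·t = 0.05094 m/s × 664.5 s = 33.85 m.
SI base units throughout: W = 222.3 N, H = 3.415e+09 Pa, K = 6.273e-04.
By Archard's law, V = K·W·L/H = 6.273e-04 · 222.3 · 33.85 / 3.415e+09 = 1.382e-09 m³.

value=1.382e-09 m^3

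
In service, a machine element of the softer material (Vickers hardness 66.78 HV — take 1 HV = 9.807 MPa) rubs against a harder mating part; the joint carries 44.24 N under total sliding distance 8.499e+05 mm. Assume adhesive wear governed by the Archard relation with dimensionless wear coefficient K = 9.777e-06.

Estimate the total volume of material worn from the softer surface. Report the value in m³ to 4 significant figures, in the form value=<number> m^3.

value=5.613e-10 m^3

Intermediates are printed rounded — the algebra keeps exact precision — one final rounding, at 4 significant digits.
Distance covered L = 8.499e+05 mm = 849.9 m.
Hardness H = 66.78 HV × 9.807 MPa/HV = 654.9 MPa = 6.549e+08 Pa.
In SI base units, W = 44.24 N, H = 6.549e+08 Pa, K = 9.777e-06.
Archard volume V = K·W·L/H = 9.777e-06 · 44.24 · 849.9 / 6.549e+08 = 5.613e-10 m³.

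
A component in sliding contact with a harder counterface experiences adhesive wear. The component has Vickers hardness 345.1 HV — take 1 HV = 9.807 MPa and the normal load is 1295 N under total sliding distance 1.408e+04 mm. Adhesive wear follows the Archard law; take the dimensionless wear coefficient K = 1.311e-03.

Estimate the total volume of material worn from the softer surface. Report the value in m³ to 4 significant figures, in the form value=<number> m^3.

value=7.063e-09 m^3

Intermediate values are printed rounded — each operation carries full precision; one last rounding, at 4 significant figures.
Distance L = 1.408e+04 mm = 14.08 m.
Hardness H = 345.1 HV × 9.807 MPa/HV = 3384 MPa = 3.384e+09 Pa.
In SI base units: W = 1295 N, H = 3.384e+09 Pa, K = 1.311e-03.
Apply Archard: V = K·W·L/H = 1.311e-03 · 1295 · 14.08 / 3.384e+09 = 7.063e-09 m³.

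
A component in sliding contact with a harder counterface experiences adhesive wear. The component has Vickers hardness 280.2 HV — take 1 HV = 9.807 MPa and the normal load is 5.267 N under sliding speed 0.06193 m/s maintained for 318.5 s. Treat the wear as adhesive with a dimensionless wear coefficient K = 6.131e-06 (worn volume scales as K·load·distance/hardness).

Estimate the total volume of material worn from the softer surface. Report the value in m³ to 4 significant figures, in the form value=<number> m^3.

value=2.318e-13 m^3

Intermediate values appear rounded; the computation maintains full precision. Rounded once at the end to four significant figures.
Convert: Distance covered L = v·t = 0.06193 m/s × 318.5 s = 19.72 m.
Convert: Hardness H = 280.2 HV × 9.807 MPa/HV = 2748 MPa = 2.748e+09 Pa.
As SI base values: W = 5.267 N, H = 2.748e+09 Pa, K = 6.131e-06.
The Archard volume V = K·W·L/H = 6.131e-06 · 5.267 · 19.72 / 2.748e+09 = 2.318e-13 m³.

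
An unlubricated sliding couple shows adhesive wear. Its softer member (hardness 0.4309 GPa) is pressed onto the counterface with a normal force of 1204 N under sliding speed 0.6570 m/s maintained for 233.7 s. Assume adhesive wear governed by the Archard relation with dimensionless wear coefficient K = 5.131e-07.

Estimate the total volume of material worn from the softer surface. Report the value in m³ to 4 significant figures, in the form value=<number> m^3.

Displayed values are rounded. The algebra runs at full float precision — rounded once at the end to 4 significant digits.
Distance covered L = v·t = 0.6570 m/s × 233.7 s = 153.5 m.
Hardness H = 0.4309 GPa = 4.309e+08 Pa.
Expressed in SI base units: W = 1204 N, H = 4.309e+08 Pa, K = 5.131e-07.
Archard relation: V = K·W·L/H = 5.131e-07 · 1204 · 153.5 / 4.309e+08 = 2.201e-10 m³.

value=2.201e-10 m^3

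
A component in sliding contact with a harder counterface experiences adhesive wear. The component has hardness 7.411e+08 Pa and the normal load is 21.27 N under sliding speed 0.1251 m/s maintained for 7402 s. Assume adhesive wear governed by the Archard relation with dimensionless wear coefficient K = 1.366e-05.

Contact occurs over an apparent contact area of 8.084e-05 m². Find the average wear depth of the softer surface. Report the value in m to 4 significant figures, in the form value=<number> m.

All working math holds exact precision; intermediate values are printed rounded, and rounded once at the end: 4 significant digits.
Convert: Path length L = v·t = 0.1251 m/s × 7402 s = 926.0 m.
SI base units throughout: W = 21.27 N, H = 7.411e+08 Pa, K = 1.366e-05.
Worn volume V = K·W·L/H = 1.366e-05 · 21.27 · 926.0 / 7.411e+08 = 3.630e-10 m³.
Mean wear depth h = V/A = 3.630e-10 / 8.084e-05 = 4.491e-06 m.

value=4.491e-06 m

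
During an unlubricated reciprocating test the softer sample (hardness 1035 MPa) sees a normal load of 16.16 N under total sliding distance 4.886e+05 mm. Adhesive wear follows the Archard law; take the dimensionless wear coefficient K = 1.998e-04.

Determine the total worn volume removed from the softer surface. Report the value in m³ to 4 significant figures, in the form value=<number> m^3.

Displayed values are rounded; every step maintains exact precision — a lone final rounding: four significant figures.
Path length L = 4.886e+05 mm = 488.6 m.
Hardness H = 1035 MPa = 1.035e+09 Pa.
In SI base units, W = 16.16 N, H = 1.035e+09 Pa, K = 1.998e-04.
Archard relation: V = K·W·L/H = 1.998e-04 · 16.16 · 488.6 / 1.035e+09 = 1.524e-09 m³.

value=1.524e-09 m^3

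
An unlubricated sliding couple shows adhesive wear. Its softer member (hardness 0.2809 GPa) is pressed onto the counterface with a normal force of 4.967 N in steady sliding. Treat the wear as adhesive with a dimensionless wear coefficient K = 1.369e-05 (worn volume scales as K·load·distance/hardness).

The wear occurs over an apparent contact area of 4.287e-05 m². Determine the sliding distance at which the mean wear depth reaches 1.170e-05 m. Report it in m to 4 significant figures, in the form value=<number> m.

The algebra keeps full precision — shown intermediates are rounded — one final rounding to 4 significant digits.
Hardness H = 0.2809 GPa = 2.809e+08 Pa.
As SI base values: W = 4.967 N, H = 2.809e+08 Pa, K = 1.369e-05.
Volume at the limit: V_lim = h_lim·A = 1.170e-05 · 4.287e-05 = 5.016e-10 m³.
Inverting, life L = V_lim·H/(K·W) = 5.016e-10 · 2.809e+08 / (1.369e-05 · 4.967) = 2072 m.

value=2072 m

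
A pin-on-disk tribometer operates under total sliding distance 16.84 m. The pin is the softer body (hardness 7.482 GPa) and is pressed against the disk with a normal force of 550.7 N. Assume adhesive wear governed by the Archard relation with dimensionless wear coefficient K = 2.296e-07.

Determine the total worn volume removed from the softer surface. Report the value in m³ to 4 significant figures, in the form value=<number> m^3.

value=2.846e-13 m^3

Each operation maintains full float precision — the intermediates are printed rounded. Rounded once at the end to four significant digits.
Hardness H = 7.482 GPa = 7.482e+09 Pa.
Working in SI base units: W = 550.7 N, H = 7.482e+09 Pa, K = 2.296e-07.
The Archard volume V = K·W·L/H = 2.296e-07 · 550.7 · 16.84 / 7.482e+09 = 2.846e-13 m³.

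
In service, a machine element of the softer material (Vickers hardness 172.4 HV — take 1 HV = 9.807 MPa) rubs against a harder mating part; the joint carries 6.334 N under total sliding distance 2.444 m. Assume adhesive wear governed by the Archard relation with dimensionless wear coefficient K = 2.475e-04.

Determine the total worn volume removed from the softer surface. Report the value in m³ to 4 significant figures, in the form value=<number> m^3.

The computation maintains full precision; the intermediates are printed rounded — rounded just once: 4 significant figures.
Hardness H = 172.4 HV × 9.807 MPa/HV = 1691 MPa = 1.691e+09 Pa.
In SI base units, W = 6.334 N, H = 1.691e+09 Pa, K = 2.475e-04.
The Archard volume V = K·W·L/H = 2.475e-04 · 6.334 · 2.444 / 1.691e+09 = 2.266e-12 m³.

value=2.266e-12 m^3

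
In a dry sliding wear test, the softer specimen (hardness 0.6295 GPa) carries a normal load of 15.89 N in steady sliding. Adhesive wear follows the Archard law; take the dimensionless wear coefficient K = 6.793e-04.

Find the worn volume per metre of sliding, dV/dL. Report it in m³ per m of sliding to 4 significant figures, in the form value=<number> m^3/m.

Every step keeps exact precision, and intermediate values are displayed rounded, and a single final rounding: 4 significant digits.
Convert: Hardness H = 0.6295 GPa = 6.295e+08 Pa.
In SI base units: W = 15.89 N, H = 6.295e+08 Pa, K = 6.793e-04.
The wear rate dV/dL = K·W/H: 6.793e-04 · 15.89 / 6.295e+08 = 1.715e-11 m³/m.

value=1.715e-11 m^3/m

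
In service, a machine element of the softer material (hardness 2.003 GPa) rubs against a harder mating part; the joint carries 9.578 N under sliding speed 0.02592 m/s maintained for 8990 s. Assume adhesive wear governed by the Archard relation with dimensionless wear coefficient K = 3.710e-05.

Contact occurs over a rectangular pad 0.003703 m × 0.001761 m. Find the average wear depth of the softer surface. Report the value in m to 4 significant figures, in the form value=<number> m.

value=6.339e-06 m

The computation holds exact precision. Intermediates are displayed rounded, and rounded once at the end: four significant digits.
Total distance L = v·t = 0.02592 m/s × 8990 s = 233.0 m.
Hardness H = 2.003 GPa = 2.003e+09 Pa.
Contact area A = 0.003703 m × 0.001761 m = 6.521e-06 m².
Collected in SI base units: W = 9.578 N, H = 2.003e+09 Pa, K = 3.710e-05.
By Archard's law, V = K·W·L/H = 3.710e-05 · 9.578 · 233.0 / 2.003e+09 = 4.134e-11 m³.
Depth h = V/A = 4.134e-11 / 6.521e-06 = 6.339e-06 m.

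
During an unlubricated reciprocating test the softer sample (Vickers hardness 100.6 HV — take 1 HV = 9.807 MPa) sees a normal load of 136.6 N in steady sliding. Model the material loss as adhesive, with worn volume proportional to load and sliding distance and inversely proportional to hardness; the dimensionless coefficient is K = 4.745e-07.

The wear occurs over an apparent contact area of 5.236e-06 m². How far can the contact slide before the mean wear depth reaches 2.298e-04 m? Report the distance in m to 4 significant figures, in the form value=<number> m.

Each operation holds full float precision; printed values are rounded — one final rounding: four significant digits.
Hardness H = 100.6 HV × 9.807 MPa/HV = 986.6 MPa = 9.866e+08 Pa.
Restated in SI base units: W = 136.6 N, H = 9.866e+08 Pa, K = 4.745e-07.
Allowed volume V_lim = h_lim·A = 2.298e-04 · 5.236e-06 = 1.203e-09 m³.
Thus life L = V_lim·H/(K·W) = 1.203e-09 · 9.866e+08 / (4.745e-07 · 136.6) = 1.831e+04 m.

value=1.831e+04 m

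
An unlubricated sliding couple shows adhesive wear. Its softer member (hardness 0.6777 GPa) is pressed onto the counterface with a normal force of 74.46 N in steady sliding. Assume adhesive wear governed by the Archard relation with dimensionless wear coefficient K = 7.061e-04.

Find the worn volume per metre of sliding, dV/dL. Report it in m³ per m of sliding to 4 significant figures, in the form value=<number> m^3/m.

value=7.758e-11 m^3/m

Intermediate values appear rounded — the algebra carries full precision. Rounded just once to four significant figures.
Hardness H = 0.6777 GPa = 6.777e+08 Pa.
Working in SI base units: W = 74.46 N, H = 6.777e+08 Pa, K = 7.061e-04.
Volumetric rate dV/dL = K·W/H — distance-free: 7.061e-04 · 74.46 / 6.777e+08 = 7.758e-11 m³/m.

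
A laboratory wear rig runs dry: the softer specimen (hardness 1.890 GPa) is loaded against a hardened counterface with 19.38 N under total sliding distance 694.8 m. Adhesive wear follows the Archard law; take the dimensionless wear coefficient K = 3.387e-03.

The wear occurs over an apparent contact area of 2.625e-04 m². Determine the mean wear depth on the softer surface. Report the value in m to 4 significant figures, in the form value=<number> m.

value=9.193e-05 m

Intermediates are printed rounded; the computation keeps full float precision, and one last rounding, at four significant figures.
Convert: Hardness H = 1.890 GPa = 1.890e+09 Pa.
Restated in SI base units: W = 19.38 N, H = 1.890e+09 Pa, K = 3.387e-03.
Wear volume V = K·W·L/H = 3.387e-03 · 19.38 · 694.8 / 1.890e+09 = 2.413e-08 m³.
Average depth h = V/A = 2.413e-08 / 2.625e-04 = 9.193e-05 m.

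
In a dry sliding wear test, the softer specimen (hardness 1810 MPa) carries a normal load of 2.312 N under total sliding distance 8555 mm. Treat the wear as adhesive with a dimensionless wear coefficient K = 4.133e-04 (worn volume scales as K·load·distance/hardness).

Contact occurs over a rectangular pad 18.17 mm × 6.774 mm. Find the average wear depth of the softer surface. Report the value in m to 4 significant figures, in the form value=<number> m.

Each operation carries exact precision. The intermediates appear rounded; a lone final rounding, at four significant digits.
Distance covered L = 8555 mm = 8.555 m.
Hardness H = 1810 MPa = 1.810e+09 Pa.
Pad sides 18.17 mm × 6.774 mm = 0.01817 m × 0.006774 m. Contact area A = 0.01817 m × 0.006774 m = 1.231e-04 m².
Restated in SI base units: W = 2.312 N, H = 1.810e+09 Pa, K = 4.133e-04.
Archard relation: V = K·W·L/H = 4.133e-04 · 2.312 · 8.555 / 1.810e+09 = 4.516e-12 m³.
Mean wear depth h = V/A = 4.516e-12 / 1.231e-04 = 3.669e-08 m.

value=3.669e-08 m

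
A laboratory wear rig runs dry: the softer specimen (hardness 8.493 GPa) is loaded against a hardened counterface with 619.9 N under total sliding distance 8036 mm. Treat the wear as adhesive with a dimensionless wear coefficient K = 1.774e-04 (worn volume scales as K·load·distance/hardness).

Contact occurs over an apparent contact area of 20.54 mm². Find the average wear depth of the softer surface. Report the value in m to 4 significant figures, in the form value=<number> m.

value=5.066e-06 m

All working math maintains full float precision, and the intermediates appear rounded, and one final rounding: four significant figures.
Total distance L = 8036 mm = 8.036 m.
Hardness H = 8.493 GPa = 8.493e+09 Pa.
Contact area A = 20.54 mm² = 2.054e-05 m².
Working in SI base units: W = 619.9 N, H = 8.493e+09 Pa, K = 1.774e-04.
Worn volume V = K·W·L/H = 1.774e-04 · 619.9 · 8.036 / 8.493e+09 = 1.041e-10 m³.
Average depth h = V/A = 1.041e-10 / 2.054e-05 = 5.066e-06 m.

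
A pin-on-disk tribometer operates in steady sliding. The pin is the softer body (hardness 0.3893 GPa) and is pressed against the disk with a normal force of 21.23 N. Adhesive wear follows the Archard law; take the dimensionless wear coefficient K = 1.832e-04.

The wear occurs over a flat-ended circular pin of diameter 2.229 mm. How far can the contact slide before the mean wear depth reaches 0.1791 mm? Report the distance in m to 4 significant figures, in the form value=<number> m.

Intermediate values appear rounded, and the computation carries full precision. Rounded once at the end: 4 significant figures.
Hardness H = 0.3893 GPa = 3.893e+08 Pa.
Pin diameter d = 2.229 mm = 0.002229 m. Contact area A = π·d²/4 = π·(0.002229 m)²/4 = 3.902e-06 m².
Depth limit h_lim = 0.1791 mm = 1.791e-04 m.
Expressed in SI base units: W = 21.23 N, H = 3.893e+08 Pa, K = 1.832e-04.
Limit volume V_lim = h_lim·A = 1.791e-04 · 3.902e-06 = 6.989e-10 m³.
So the life L = V_lim·H/(K·W) = 6.989e-10 · 3.893e+08 / (1.832e-04 · 21.23) = 69.95 m.

value=69.95 m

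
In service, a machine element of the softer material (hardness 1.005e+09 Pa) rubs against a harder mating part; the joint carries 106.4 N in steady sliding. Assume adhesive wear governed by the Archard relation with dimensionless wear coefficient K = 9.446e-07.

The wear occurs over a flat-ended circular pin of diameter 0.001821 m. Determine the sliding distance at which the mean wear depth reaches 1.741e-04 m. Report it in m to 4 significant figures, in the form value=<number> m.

value=4534 m

The intermediates are printed rounded — every step carries exact precision, and a lone final rounding, at four significant digits.
Convert: Contact area A = π·d²/4 = π·(0.001821 m)²/4 = 2.604e-06 m².
In SI base units: W = 106.4 N, H = 1.005e+09 Pa, K = 9.446e-07.
Wearable volume V_lim = h_lim·A = 1.741e-04 · 2.604e-06 = 4.534e-10 m³.
So the life L = V_lim·H/(K·W) = 4.534e-10 · 1.005e+09 / (9.446e-07 · 106.4) = 4534 m.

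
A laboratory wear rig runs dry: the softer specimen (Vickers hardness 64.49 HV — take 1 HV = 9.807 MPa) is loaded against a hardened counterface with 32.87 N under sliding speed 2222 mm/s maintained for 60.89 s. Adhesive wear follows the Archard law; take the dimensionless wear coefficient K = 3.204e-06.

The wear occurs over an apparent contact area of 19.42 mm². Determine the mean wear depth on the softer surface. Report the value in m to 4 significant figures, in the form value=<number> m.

value=1.160e-06 m

Intermediates appear rounded; all arithmetic maintains exact precision — one final rounding, at four significant digits.
Convert: Sliding speed v = 2222 mm/s = 2.222 m/s. Distance L = v·t = 2.222 m/s × 60.89 s = 135.3 m.
Convert: Hardness H = 64.49 HV × 9.807 MPa/HV = 632.5 MPa = 6.325e+08 Pa.
Convert: Contact area A = 19.42 mm² = 1.942e-05 m².
SI base units throughout: W = 32.87 N, H = 6.325e+08 Pa, K = 3.204e-06.
By Archard's law, V = K·W·L/H = 3.204e-06 · 32.87 · 135.3 / 6.325e+08 = 2.253e-11 m³.
Depth of wear h = V/A = 2.253e-11 / 1.942e-05 = 1.160e-06 m.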